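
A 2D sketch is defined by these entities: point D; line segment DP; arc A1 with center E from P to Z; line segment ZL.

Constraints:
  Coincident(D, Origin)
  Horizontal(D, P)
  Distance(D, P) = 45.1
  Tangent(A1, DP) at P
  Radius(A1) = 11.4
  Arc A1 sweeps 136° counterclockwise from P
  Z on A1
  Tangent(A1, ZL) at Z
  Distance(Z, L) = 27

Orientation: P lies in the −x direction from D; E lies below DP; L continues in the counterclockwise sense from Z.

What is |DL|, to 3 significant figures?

51.0

D is at the origin; D and P share the same y with |DP| = 45.1 and P on the −x side, so P = (-45.1, 0.00). A1 meets DP tangentially, so EP is at right angles to DP, so E = P + (0, -11.4) = (-45.1, -11.4). On A1, P sits at bearing 90° from E; a 136° counterclockwise sweep puts Z at bearing 226°, so Z = E + 11.4·(cos 226°, sin 226°) = (-53.0, -19.6). A1 meets ZL tangentially, so EZ is at right angles to ZL, so ZL runs along (−sin 226°, cos 226°); with |ZL| = 27.0, L = (-33.6, -38.4). Then |DL| = |L − D| = 51.0.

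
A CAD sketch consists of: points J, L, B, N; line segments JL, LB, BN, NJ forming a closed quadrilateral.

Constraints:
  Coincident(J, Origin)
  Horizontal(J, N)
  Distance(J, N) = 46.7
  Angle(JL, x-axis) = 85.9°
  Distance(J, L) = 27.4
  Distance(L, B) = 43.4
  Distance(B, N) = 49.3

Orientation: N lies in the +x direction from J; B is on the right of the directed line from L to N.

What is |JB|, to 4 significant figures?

16.03

Checks: |LB| = 43.40 ✓; |BN| = 49.30 ✓.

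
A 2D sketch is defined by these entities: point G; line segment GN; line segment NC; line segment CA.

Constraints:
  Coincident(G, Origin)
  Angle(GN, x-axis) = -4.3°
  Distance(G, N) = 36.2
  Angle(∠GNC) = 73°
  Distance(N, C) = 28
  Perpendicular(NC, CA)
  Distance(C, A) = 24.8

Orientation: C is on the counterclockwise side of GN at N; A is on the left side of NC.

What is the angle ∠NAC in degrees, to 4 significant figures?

48.47°

G is at the origin; GN runs at -4.3° with length 36.2, so N = 36.2·(cos -4.3°, sin -4.3°) = (36.10, -2.714). ∠GNC = 73.0°, so NC runs at -4.3° + (180° − 73.0°) = 102.7° from the x-axis; with |NC| = 28.0, C = N + 28.0·(cos 102.7°, sin 102.7°) = (29.94, 24.60). The perpendicularity gives CA at right angles to NC; with |CA| = 24.8 on the left of NC, A = C + 24.8·(-0.9755, -0.2198) = (5.749, 19.15). Then cos ∠NAC = AN·AC / (|AN||AC|), giving 48.47°.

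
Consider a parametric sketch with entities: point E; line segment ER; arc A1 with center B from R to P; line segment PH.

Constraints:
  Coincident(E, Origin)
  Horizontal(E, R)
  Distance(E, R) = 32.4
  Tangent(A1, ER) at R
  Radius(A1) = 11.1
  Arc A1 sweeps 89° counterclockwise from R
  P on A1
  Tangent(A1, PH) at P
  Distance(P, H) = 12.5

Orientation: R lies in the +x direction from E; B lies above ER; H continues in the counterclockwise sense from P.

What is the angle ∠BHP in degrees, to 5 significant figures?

41.605°

On A1, R sits at bearing -90° from B; an 89° counterclockwise sweep puts P at bearing -1°, so P = B + 11.1·(cos -1°, sin -1°) = (43.498, 10.906). Tangency of A1 to PH means the radius BP is perpendicular to PH, so PH runs along (−sin -1°, cos -1°); with |PH| = 12.5, H = (43.716, 23.404). Then cos ∠BHP = HB·HP / (|HB||HP|), giving 41.605°.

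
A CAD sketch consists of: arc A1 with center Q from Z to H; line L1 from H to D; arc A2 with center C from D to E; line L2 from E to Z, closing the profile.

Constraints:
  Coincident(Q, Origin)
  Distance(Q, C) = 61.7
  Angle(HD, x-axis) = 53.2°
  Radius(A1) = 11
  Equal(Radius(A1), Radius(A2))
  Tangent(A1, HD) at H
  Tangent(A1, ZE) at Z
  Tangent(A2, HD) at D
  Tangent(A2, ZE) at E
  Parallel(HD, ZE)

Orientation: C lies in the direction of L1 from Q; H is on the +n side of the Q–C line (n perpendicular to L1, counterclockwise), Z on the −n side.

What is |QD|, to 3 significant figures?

62.7

The slot axis is L1's direction at 53.2°, so u = (cos 53.2°, sin 53.2°) = (0.599, 0.801) and n = (−sin 53.2°, cos 53.2°) = (-0.801, 0.599). Q is at the origin and C lies 61.7 along u from Q, so C = 61.7·u = (37.0, 49.4). Tangency of A1 to both parallel lines with radius 11.0 puts H and Z at Q ± 11.0·n: H = (-8.81, 6.59), Z = (8.81, -6.59). Equal radii place D and E the same way about C: D = C + 11.0·n = (28.2, 56.0), E = C − 11.0·n = (45.8, 42.8). Then |QD| = |D − Q| = 62.7.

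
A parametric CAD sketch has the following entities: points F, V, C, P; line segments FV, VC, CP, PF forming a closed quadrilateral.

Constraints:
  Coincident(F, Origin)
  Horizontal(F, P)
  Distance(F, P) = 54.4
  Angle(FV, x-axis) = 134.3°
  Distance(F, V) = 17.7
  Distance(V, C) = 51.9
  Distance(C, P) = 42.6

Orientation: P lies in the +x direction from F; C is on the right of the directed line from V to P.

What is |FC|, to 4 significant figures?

34.26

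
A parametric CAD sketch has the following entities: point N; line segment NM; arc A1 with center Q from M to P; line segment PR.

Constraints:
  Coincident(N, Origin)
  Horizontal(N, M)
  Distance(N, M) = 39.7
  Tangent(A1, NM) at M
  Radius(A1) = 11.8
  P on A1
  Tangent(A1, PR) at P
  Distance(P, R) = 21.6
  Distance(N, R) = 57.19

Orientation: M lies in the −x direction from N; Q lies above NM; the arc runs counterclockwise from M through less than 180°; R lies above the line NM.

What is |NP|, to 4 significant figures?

36.25

Checks: |QM| = 11.80 ✓; |QP| = 11.80 ✓; ∠(QP, PR) = 90.00° ✓; |PR| = 21.60 ✓; |NR| = 57.19 ✓.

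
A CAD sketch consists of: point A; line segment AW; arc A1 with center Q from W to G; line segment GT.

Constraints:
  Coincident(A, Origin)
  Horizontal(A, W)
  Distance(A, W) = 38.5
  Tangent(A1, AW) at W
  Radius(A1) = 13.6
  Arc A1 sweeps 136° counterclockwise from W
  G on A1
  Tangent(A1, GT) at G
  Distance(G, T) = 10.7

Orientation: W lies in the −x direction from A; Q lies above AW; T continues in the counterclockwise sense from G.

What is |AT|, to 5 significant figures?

47.960

A is at the origin; A and W share the same y with |AW| = 38.5 and W on the −x side, so W = (-38.500, 0.0000). A1 meets AW tangentially, so QW is at right angles to AW, so Q = W + (0, 13.6) = (-38.500, 13.600). On A1, W sits at bearing -90° from Q; a 136° counterclockwise sweep puts G at bearing 46°, so G = Q + 13.6·(cos 46°, sin 46°) = (-29.053, 23.383). Since A1 is tangent to GT there, QG ⟂ GT, so GT runs along (−sin 46°, cos 46°); with |GT| = 10.7, T = (-36.750, 30.816). Then |AT| = |T − A| = 47.960.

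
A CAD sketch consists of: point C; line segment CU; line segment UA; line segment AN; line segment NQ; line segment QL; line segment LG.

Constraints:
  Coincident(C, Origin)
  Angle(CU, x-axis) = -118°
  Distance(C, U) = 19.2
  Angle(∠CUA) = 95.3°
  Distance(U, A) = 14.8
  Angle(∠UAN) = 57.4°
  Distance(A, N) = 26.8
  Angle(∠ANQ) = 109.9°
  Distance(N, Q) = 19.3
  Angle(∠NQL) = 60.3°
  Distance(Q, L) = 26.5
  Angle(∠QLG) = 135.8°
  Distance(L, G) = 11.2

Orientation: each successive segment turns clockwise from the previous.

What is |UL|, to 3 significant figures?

1.37

C is at the origin; CU runs at -118.0° with length 19.2, so U = (-9.01, -17.0). ∠CUA = 95.3° gives UA at 157° from the x-axis; with |UA| = 14.8, A = (-22.7, -11.2). ∠UAN = 57.4° gives AN at 34.7° from the x-axis; with |AN| = 26.8, N = (-0.634, 4.02). ∠ANQ = 109.9° gives NQ at -35.4° from the x-axis; with |NQ| = 19.3, Q = (15.1, -7.16). ∠NQL = 60.3° gives QL at -155° from the x-axis; with |QL| = 26.5, L = (-8.94, -18.3). Then |UL| = |L − U| = 1.37.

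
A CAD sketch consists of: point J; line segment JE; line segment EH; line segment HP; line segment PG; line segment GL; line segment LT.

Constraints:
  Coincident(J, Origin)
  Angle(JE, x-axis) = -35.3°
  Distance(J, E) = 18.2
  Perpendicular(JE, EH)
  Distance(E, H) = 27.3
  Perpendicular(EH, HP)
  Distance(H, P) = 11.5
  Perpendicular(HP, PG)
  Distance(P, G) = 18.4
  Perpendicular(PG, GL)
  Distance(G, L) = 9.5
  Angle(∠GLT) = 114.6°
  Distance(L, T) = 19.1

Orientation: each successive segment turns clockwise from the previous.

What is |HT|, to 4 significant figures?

6.040

J is at the origin; JE runs at -35.3° with length 18.2, so E = (14.85, -10.52). JE is perpendicular to EH, so EH runs at -125.3°; with |EH| = 27.3, H = (-0.9218, -32.80). The perpendicularity gives HP at right angles to EH, so HP runs at 144.7°; with |HP| = 11.5, P = (-10.31, -26.15). HP is perpendicular to PG, so PG runs at 54.70°; with |PG| = 18.4, G = (0.3252, -11.14). PG ⟂ GL, so GL runs at -35.30°; with |GL| = 9.5, L = (8.078, -16.62). ∠GLT = 114.6° gives LT at -100.7° from the x-axis; with |LT| = 19.1, T = (4.532, -35.39). Then |HT| = |T − H| = 6.040.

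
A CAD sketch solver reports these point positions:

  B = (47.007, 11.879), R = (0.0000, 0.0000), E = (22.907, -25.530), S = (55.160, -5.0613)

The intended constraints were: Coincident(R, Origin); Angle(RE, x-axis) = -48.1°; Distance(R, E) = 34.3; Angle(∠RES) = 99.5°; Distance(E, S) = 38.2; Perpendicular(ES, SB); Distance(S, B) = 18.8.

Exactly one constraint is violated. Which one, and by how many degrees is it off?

Perpendicular(ES, SB) — off by 6.70°.

R = (0.00, 0.00) ✓; RE at -48.10° ✓; |RE| = 34.30 ✓; ∠RES = 99.50° ✓; |ES| = 38.20 ✓; ∠(ES, SB) = 83.30° ✗; |SB| = 18.80 ✓.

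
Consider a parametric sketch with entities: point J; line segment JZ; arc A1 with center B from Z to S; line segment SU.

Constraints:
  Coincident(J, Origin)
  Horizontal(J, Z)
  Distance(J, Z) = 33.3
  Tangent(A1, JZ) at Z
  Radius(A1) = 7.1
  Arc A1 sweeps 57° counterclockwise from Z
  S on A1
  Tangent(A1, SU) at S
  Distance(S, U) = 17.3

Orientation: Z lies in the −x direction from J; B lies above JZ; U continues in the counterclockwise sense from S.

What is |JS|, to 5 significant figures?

27.536

J is at the origin; JZ is horizontal with |JZ| = 33.3 and Z on the −x side, so Z = (-33.300, 0.0000). The tangent condition forces BZ to be normal to JZ, so B = Z + (0, 7.1) = (-33.300, 7.1000). On A1, Z sits at bearing -90° from B; a 57° counterclockwise sweep puts S at bearing -33°, so S = B + 7.1·(cos -33°, sin -33°) = (-27.345, 3.2331). Then |JS| = |S − J| = 27.536.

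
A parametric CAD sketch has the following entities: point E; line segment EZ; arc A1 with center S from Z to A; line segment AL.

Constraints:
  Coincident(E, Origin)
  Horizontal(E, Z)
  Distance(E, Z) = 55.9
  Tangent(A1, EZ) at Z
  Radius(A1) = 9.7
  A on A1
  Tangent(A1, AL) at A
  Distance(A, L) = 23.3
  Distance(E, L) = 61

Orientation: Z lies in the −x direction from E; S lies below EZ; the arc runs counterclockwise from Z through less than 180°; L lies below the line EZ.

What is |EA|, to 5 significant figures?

65.636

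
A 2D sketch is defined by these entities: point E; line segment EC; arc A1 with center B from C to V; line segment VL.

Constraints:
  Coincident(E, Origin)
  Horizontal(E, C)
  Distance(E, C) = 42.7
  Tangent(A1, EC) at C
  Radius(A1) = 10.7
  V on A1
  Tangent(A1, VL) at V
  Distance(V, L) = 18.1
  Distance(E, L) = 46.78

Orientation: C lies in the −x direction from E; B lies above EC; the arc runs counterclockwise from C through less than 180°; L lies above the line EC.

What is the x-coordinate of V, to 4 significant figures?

-32.18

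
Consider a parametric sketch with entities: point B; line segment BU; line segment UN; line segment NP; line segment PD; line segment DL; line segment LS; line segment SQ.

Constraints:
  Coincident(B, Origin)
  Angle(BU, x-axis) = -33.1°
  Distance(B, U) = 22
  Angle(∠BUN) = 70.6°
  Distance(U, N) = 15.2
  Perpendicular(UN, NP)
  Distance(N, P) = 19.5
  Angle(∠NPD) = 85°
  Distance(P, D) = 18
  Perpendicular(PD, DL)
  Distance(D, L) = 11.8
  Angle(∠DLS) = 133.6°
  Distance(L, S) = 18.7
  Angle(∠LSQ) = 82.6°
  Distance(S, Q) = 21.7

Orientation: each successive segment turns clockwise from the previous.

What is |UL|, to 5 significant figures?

6.4066

∠NPD = 85.0° gives PD at 32.500° from the x-axis; with |PD| = 18.0, D = (9.6810, 3.8744). PD ⟂ DL, so DL runs at -57.500°; with |DL| = 11.8, L = (16.021, -6.0777). Then |UL| = |L − U| = 6.4066.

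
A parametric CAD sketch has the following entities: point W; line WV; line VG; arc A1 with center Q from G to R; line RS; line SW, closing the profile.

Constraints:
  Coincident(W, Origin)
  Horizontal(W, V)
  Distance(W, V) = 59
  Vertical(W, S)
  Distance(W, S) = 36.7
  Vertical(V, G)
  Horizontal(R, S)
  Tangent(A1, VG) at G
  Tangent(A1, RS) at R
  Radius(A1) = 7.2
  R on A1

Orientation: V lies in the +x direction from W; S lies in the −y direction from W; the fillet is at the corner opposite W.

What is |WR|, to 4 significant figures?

63.48

The virtual corner opposite W is at (59.00, -36.70). Since A1 is tangent to VG there, QG ⟂ VG and since A1 is tangent to RS there, QR ⟂ RS, with radius 7.2, so the center Q sits 7.2 in from both sides at Q = (51.80, -29.50). That places the tangent points at G = (59.00, -29.50) on VG and R = (51.80, -36.70) on RS. Then |WR| = |R − W| = 63.48.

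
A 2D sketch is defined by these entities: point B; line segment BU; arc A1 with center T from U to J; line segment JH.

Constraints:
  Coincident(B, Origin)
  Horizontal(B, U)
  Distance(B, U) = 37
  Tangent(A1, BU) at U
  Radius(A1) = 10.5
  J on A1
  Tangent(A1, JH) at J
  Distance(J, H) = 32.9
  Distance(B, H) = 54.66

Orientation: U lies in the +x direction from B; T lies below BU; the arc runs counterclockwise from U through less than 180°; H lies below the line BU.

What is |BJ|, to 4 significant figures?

29.24

Checks: B.y = 0.00, U.y = 0.00 ✓; |TJ| = 10.50 ✓; ∠(TJ, JH) = 90.00° ✓; |JH| = 32.90 ✓; |BH| = 54.66 ✓.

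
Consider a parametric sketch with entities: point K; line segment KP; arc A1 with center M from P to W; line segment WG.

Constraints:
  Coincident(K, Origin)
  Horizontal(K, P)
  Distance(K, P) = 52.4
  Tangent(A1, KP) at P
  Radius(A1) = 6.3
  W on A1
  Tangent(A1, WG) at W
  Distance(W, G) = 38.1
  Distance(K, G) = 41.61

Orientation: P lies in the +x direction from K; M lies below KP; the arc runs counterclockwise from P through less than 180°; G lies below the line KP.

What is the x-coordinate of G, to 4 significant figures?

24.86

Checks: |MW| = 6.300 ✓; ∠(MW, WG) = 90.00° ✓; |WG| = 38.10 ✓; |KG| = 41.61 ✓.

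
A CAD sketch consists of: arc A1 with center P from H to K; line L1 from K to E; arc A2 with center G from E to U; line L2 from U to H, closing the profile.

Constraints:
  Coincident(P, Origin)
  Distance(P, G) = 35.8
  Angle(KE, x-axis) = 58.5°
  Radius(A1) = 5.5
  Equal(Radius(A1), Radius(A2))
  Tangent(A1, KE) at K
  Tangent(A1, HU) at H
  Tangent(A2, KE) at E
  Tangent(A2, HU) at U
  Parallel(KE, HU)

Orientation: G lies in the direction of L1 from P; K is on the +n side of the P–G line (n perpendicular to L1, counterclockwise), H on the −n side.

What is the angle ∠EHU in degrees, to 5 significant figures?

17.080°

Tangency of A1 to both parallel lines with radius 5.5 puts K and H at P ± 5.5·n: K = (-4.6895, 2.8737), H = (4.6895, -2.8737). Equal radii place E and U the same way about G: E = G + 5.5·n = (14.016, 33.398), U = G − 5.5·n = (23.395, 27.651). Then cos ∠EHU = HE·HU / (|HE||HU|), giving 17.080°.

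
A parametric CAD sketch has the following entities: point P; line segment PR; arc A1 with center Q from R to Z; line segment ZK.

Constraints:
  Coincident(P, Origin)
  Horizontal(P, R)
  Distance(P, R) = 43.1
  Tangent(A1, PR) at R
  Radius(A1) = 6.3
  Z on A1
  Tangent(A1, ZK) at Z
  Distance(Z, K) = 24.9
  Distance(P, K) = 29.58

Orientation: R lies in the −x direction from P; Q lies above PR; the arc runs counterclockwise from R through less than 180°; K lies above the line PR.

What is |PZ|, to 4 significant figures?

38.53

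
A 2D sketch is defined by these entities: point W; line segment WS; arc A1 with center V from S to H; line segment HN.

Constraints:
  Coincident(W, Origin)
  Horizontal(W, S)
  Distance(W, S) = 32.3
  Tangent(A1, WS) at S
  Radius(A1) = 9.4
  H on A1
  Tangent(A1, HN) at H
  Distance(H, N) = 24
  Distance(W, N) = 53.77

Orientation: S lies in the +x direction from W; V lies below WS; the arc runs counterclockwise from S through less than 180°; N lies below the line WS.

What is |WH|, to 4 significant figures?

30.15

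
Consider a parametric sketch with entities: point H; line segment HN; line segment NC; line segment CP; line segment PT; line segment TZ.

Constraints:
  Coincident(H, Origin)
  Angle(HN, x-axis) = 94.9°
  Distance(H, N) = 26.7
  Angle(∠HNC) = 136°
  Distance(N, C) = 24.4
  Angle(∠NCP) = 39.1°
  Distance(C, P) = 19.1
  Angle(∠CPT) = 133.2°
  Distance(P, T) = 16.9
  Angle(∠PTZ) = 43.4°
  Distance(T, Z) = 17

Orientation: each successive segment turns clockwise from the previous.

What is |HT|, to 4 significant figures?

14.89

H is at the origin; HN runs at 94.9° with length 26.7, so N = (-2.281, 26.60). ∠HNC = 136.0° gives NC at 50.90° from the x-axis; with |NC| = 24.4, C = (13.11, 45.54). ∠NCP = 39.1° gives CP at -90.00° from the x-axis; with |CP| = 19.1, P = (13.11, 26.44). ∠CPT = 133.2° gives PT at -136.8° from the x-axis; with |PT| = 16.9, T = (0.7883, 14.87). Then |HT| = |T − H| = 14.89.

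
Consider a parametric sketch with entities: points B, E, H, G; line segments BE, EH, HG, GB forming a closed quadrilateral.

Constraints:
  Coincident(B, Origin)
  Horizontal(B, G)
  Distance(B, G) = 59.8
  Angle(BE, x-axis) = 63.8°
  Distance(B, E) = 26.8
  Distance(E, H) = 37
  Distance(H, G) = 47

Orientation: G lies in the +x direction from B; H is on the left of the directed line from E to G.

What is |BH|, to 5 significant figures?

61.493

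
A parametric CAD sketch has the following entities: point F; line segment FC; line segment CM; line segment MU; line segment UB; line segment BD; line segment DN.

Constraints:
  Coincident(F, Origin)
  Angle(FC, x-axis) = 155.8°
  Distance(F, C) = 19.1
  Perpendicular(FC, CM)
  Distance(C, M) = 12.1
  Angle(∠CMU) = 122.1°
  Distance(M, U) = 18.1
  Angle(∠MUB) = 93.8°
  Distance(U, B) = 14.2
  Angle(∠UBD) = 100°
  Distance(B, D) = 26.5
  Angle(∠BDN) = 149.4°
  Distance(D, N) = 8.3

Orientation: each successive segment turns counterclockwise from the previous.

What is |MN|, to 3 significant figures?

23.3

F is at the origin; FC runs at 155.8° with length 19.1, so C = (-17.4, 7.83). FC ⟂ CM, so CM runs at -114°; with |CM| = 12.1, M = (-22.4, -3.21). ∠CMU = 122.1° gives MU at -56.3° from the x-axis; with |MU| = 18.1, U = (-12.3, -18.3). ∠MUB = 93.8° gives UB at 29.9° from the x-axis; with |UB| = 14.2, B = (-0.0289, -11.2). ∠UBD = 100.0° gives BD at 110° from the x-axis; with |BD| = 26.5, D = (-9.05, 13.7). ∠BDN = 149.4° gives DN at 140° from the x-axis; with |DN| = 8.3, N = (-15.5, 19.0). Then |MN| = |N − M| = 23.3.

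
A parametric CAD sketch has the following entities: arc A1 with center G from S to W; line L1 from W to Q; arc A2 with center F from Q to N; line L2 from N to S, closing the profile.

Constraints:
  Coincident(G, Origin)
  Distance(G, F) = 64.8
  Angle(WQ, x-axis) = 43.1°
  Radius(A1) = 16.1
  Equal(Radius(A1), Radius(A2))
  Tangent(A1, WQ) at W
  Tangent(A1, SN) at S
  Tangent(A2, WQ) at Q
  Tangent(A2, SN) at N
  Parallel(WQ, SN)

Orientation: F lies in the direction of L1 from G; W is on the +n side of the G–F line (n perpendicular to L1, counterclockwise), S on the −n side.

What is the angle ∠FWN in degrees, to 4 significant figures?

12.47°

Tangency of A1 to both parallel lines with radius 16.1 puts W and S at G ± 16.1·n: W = (-11.00, 11.76), S = (11.00, -11.76). Equal radii place Q and N the same way about F: Q = F + 16.1·n = (36.31, 56.03), N = F − 16.1·n = (58.32, 32.52). Then cos ∠FWN = WF·WN / (|WF||WN|), giving 12.47°.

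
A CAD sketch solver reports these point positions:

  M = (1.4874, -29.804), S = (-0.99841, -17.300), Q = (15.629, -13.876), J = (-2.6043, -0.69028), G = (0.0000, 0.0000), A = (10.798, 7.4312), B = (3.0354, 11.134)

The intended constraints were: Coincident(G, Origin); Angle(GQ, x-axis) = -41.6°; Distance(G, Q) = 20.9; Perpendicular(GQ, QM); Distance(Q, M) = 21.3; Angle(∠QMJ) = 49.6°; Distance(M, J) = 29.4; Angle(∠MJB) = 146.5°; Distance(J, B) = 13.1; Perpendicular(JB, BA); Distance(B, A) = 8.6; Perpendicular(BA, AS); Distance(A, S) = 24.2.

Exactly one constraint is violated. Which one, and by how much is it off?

Distance(A, S) = 24.2 — off by 3.20.

G = (0.00, 0.00) ✓; GQ at -41.60° ✓; |GQ| = 20.90 ✓; ∠(GQ, QM) = 90.00° ✓; |QM| = 21.30 ✓; ∠QMJ = 49.60° ✓; |MJ| = 29.40 ✓; ∠MJB = 146.5° ✓; |JB| = 13.10 ✓; ∠(JB, BA) = 90.00° ✓; |BA| = 8.601 ✓; ∠(BA, AS) = 90.00° ✓; |AS| = 27.40 ✗.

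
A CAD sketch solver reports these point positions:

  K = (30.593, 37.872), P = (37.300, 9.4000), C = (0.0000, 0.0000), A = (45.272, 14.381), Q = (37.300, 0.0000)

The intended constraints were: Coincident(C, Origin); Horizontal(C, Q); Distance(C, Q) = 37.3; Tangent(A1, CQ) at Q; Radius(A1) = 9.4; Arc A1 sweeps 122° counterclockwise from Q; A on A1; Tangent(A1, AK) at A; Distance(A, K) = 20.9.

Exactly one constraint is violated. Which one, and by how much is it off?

Distance(A, K) = 20.9 — off by 6.80.

C = (0.00, 0.00) ✓; C.y = 0.00, Q.y = 0.00 ✓; |CQ| = 37.30 ✓; ∠(PQ, QC) = 90.00° ✓; |PQ| = 9.400 ✓; bearing(P→A) − bearing(P→Q) = 122.0° ✓; |PA| = 9.400 ✓; ∠(PA, AK) = 90.00° ✓; |AK| = 27.70 ✗.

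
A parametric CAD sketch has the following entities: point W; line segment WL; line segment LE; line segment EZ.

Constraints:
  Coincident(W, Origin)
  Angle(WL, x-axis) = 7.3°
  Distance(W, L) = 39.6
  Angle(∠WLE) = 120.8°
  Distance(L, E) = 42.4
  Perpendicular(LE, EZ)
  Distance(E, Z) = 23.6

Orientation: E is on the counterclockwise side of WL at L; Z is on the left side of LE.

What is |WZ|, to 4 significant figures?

63.54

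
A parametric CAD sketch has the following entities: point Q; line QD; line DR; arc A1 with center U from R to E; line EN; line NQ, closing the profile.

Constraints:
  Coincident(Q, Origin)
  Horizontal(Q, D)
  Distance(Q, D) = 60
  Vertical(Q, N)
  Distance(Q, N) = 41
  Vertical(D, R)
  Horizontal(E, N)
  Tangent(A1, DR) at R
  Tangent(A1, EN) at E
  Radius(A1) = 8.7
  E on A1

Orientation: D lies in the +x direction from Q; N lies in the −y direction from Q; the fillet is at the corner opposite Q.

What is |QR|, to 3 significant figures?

68.1

Q is at the origin; QD is horizontal with |QD| = 60.0 and D on the +x side, so D = (60.0, 0.00). Q and N share the same x with |QN| = 41.0 and N on the −y side, so N = (0.00, -41.0). The virtual corner opposite Q is at (60.0, -41.0). The tangent condition forces UR to be normal to DR and tangency of A1 to EN means the radius UE is perpendicular to EN, with radius 8.7, so the center U sits 8.7 in from both sides at U = (51.3, -32.3). That places the tangent points at R = (60.0, -32.3) on DR and E = (51.3, -41.0) on EN. Then |QR| = |R − Q| = 68.1.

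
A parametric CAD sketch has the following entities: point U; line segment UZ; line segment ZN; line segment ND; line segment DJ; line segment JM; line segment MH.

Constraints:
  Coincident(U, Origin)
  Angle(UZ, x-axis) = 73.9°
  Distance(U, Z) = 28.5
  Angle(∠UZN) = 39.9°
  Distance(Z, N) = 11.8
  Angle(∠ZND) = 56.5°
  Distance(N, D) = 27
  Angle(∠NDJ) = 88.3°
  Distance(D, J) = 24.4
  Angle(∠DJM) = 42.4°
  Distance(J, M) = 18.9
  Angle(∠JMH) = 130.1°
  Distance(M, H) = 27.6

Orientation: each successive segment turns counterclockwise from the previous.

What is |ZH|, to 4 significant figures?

29.51

∠DJM = 42.4° gives JM at -153.2° from the x-axis; with |JM| = 18.9, M = (14.86, 24.74). ∠JMH = 130.1° gives MH at -103.3° from the x-axis; with |MH| = 27.6, H = (8.511, -2.120). Then |ZH| = |H − Z| = 29.51.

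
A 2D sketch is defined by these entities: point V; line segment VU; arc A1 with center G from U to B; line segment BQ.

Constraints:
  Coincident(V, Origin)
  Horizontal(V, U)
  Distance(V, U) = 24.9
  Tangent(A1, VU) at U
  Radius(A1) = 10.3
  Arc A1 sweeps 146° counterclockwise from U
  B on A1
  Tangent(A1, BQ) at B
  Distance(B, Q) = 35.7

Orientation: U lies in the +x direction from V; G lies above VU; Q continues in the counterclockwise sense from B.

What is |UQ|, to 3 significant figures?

45.5

On A1, U sits at bearing -90° from G; a 146° counterclockwise sweep puts B at bearing 56°, so B = G + 10.3·(cos 56°, sin 56°) = (30.7, 18.8). A1 meets BQ tangentially, so GB is at right angles to BQ, so BQ runs along (−sin 56°, cos 56°); with |BQ| = 35.7, Q = (1.06, 38.8). Then |UQ| = |Q − U| = 45.5.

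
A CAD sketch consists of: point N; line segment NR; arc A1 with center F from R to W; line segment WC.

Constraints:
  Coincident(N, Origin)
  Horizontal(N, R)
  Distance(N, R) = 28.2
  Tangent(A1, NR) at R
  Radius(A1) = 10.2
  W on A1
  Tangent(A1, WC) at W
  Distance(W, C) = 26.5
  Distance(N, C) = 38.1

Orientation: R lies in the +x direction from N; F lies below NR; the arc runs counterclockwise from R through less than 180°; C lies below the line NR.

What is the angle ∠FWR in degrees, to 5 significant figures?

48.705°

Checks: N = (0.00, 0.00) ✓; |FW| = 10.20 ✓; ∠(FW, WC) = 90.00° ✓; |WC| = 26.50 ✓; |NC| = 38.10 ✓.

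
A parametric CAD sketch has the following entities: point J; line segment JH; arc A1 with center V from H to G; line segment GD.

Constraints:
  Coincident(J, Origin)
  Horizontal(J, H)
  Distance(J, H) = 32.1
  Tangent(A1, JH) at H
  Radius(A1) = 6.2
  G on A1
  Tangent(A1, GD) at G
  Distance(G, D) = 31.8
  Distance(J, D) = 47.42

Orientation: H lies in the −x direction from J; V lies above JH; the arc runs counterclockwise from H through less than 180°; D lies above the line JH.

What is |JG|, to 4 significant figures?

26.74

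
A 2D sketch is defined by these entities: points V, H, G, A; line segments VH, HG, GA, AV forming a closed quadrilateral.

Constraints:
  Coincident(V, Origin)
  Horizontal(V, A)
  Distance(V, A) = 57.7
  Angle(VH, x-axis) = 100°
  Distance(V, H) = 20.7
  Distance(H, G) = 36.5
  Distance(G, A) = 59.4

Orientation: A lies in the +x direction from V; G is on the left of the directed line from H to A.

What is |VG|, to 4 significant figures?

51.64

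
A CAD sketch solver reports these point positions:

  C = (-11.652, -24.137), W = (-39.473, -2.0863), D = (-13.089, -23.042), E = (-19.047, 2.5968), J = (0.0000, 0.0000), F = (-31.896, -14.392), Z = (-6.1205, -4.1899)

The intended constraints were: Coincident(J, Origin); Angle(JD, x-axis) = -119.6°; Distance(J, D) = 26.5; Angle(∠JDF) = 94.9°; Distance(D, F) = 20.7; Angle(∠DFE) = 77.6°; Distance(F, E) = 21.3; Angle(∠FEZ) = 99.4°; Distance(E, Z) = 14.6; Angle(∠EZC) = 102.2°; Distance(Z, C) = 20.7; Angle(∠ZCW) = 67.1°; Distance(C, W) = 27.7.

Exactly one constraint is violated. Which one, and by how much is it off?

Distance(C, W) = 27.7 — off by 7.80.

J = (0.00, 0.00) ✓; JD at -119.6° ✓; |JD| = 26.50 ✓; ∠JDF = 94.90° ✓; |DF| = 20.70 ✓; ∠DFE = 77.60° ✓; |FE| = 21.30 ✓; ∠FEZ = 99.40° ✓; |EZ| = 14.60 ✓; ∠EZC = 102.2° ✓; |ZC| = 20.70 ✓; ∠ZCW = 67.10° ✓; |CW| = 35.50 ✗.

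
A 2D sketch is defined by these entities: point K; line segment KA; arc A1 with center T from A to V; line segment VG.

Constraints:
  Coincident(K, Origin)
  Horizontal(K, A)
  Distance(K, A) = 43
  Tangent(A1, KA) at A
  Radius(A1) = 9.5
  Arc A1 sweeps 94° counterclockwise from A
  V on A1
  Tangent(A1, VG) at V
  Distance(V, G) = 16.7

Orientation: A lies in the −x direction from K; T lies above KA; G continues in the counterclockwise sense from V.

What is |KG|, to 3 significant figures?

43.8

K is at the origin; KA is horizontal with |KA| = 43.0 and A on the −x side, so A = (-43.0, 0.00). Tangency of A1 to KA means the radius TA is perpendicular to KA, so T = A + (0, 9.5) = (-43.0, 9.50). On A1, A sits at bearing -90° from T; a 94° counterclockwise sweep puts V at bearing 4°, so V = T + 9.5·(cos 4°, sin 4°) = (-33.5, 10.2). The tangent condition forces TV to be normal to VG, so VG runs along (−sin 4°, cos 4°); with |VG| = 16.7, G = (-34.7, 26.8). Then |KG| = |G − K| = 43.8.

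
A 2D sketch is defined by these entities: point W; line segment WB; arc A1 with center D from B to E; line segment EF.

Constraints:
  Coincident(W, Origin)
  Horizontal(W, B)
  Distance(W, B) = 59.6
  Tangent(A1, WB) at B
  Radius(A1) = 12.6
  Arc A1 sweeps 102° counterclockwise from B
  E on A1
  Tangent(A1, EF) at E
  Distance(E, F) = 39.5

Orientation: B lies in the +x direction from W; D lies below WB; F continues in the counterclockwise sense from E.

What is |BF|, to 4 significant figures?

54.01

W is at the origin; W and B share the same y with |WB| = 59.6 and B on the +x side, so B = (59.60, 0.000). Tangency of A1 to WB means the radius DB is perpendicular to WB, so D = B + (0, -12.6) = (59.60, -12.60). On A1, B sits at bearing 90° from D; a 102° counterclockwise sweep puts E at bearing 192°, so E = D + 12.6·(cos 192°, sin 192°) = (47.28, -15.22). A1 meets EF tangentially, so DE is at right angles to EF, so EF runs along (−sin 192°, cos 192°); with |EF| = 39.5, F = (55.49, -53.86). Then |BF| = |F − B| = 54.01.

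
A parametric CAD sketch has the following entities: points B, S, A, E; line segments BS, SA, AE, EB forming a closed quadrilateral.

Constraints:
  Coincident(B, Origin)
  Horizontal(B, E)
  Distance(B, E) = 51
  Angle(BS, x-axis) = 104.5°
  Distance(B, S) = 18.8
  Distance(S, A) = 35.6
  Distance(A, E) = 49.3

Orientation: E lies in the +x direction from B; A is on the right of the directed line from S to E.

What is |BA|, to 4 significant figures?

16.80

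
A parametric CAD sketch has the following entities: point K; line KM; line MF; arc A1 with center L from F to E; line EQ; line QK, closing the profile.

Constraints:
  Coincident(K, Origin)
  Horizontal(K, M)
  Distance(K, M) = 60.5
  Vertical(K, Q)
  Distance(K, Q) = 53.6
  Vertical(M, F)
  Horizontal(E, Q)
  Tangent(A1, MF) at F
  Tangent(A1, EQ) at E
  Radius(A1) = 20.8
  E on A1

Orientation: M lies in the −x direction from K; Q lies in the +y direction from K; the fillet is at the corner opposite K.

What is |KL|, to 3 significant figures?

51.5

K is at the origin; KM is horizontal with |KM| = 60.5 and M on the −x side, so M = (-60.5, 0.00). K and Q share the same x with |KQ| = 53.6 and Q on the +y side, so Q = (0.00, 53.6). The virtual corner opposite K is at (-60.5, 53.6). Since A1 is tangent to MF there, LF ⟂ MF and tangency of A1 to EQ means the radius LE is perpendicular to EQ, with radius 20.8, so the center L sits 20.8 in from both sides at L = (-39.7, 32.8). Then |KL| = |L − K| = 51.5.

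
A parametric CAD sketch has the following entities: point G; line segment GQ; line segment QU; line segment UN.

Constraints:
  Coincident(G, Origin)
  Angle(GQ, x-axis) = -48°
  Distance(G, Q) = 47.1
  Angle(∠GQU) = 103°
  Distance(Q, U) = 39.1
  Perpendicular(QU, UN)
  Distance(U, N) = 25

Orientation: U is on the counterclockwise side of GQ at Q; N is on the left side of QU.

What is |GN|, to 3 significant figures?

53.9

G is at the origin; GQ runs at -48.0° with length 47.1, so Q = 47.1·(cos -48.0°, sin -48.0°) = (31.5, -35.0). ∠GQU = 103.0°, so QU runs at -48.0° + (180° − 103.0°) = 29.0° from the x-axis; with |QU| = 39.1, U = Q + 39.1·(cos 29.0°, sin 29.0°) = (65.7, -16.0). QU is perpendicular to UN; with |UN| = 25.0 on the left of QU, N = U + 25.0·(-0.485, 0.875) = (53.6, 5.82). Then |GN| = |N − G| = 53.9.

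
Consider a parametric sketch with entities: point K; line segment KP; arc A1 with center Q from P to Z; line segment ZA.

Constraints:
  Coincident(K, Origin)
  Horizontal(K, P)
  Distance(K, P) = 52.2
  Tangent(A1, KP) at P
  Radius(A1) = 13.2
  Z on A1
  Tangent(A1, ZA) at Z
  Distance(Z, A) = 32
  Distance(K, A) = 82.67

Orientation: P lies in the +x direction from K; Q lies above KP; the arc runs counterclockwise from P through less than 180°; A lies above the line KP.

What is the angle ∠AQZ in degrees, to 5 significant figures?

67.584°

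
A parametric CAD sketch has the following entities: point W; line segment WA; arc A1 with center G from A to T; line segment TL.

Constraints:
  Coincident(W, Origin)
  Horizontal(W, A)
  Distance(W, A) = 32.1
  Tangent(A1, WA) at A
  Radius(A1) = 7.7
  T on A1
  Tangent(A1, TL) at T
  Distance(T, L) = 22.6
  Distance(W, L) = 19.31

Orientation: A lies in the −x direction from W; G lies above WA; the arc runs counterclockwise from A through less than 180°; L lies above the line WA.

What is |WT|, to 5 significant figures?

27.152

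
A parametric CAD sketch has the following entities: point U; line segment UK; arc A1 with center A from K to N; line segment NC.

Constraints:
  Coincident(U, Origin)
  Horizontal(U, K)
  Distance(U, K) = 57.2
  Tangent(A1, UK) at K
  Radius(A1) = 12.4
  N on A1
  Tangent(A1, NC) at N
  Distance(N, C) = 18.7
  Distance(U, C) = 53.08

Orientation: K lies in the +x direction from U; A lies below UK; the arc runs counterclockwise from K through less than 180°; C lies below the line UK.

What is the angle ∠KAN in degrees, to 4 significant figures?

86.28°

U is at the origin; U and K share the same y with |UK| = 57.2 and K on the +x side, so K = (57.20, 0.000). The tangent condition forces AK to be normal to UK, so A = K + (0, -12.4) = (57.20, -12.40). Since AN ⟂ NC (tangency), |AC| = √(12.4² + 18.7²) = 22.44 regardless of where N sits on A1. So C lies on both circle(U, 53.08) and circle(A, 22.44); the below-UK intersection is C = (43.61, -30.26). N is the foot of the tangent from C: N = (44.83, -11.60).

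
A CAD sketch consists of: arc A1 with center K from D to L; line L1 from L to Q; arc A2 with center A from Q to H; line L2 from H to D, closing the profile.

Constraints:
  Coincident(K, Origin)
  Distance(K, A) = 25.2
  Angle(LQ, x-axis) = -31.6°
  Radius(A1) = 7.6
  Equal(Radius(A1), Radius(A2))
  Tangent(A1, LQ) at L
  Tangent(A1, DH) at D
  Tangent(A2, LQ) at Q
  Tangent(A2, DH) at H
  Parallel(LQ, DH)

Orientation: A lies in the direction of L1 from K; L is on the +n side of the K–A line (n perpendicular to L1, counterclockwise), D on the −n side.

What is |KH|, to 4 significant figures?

26.32

The slot axis is L1's direction at -31.6°, so u = (cos -31.6°, sin -31.6°) = (0.8517, -0.5240) and n = (−sin -31.6°, cos -31.6°) = (0.5240, 0.8517). K is at the origin and A lies 25.2 along u from K, so A = 25.2·u = (21.46, -13.20). Tangency of A1 to both parallel lines with radius 7.6 puts L and D at K ± 7.6·n: L = (3.982, 6.473), D = (-3.982, -6.473). Equal radii place Q and H the same way about A: Q = A + 7.6·n = (25.45, -6.731), H = A − 7.6·n = (17.48, -19.68). Then |KH| = |H − K| = 26.32.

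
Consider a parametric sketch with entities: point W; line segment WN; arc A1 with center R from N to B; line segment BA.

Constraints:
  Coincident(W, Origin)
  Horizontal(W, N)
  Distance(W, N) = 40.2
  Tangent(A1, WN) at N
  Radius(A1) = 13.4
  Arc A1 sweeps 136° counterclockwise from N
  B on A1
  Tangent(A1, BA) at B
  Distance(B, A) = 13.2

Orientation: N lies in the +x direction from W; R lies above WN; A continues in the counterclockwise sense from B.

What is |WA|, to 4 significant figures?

51.37

On A1, N sits at bearing -90° from R; a 136° counterclockwise sweep puts B at bearing 46°, so B = R + 13.4·(cos 46°, sin 46°) = (49.51, 23.04). Since A1 is tangent to BA there, RB ⟂ BA, so BA runs along (−sin 46°, cos 46°); with |BA| = 13.2, A = (40.01, 32.21). Then |WA| = |A − W| = 51.37.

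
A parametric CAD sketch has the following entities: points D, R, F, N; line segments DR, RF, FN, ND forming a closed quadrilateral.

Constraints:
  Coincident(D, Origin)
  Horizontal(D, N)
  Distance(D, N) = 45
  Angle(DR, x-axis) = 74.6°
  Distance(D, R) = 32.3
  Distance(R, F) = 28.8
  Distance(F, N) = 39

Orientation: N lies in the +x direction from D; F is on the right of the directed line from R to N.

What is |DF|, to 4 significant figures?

6.552

Checks: |RF| = 28.80 ✓; |FN| = 39.00 ✓.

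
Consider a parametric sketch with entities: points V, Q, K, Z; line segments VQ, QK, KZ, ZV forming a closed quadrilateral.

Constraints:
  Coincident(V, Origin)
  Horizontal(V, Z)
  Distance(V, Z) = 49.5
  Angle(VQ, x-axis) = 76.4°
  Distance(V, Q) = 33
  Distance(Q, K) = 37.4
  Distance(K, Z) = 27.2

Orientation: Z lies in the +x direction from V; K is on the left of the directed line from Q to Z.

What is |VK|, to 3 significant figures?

52.2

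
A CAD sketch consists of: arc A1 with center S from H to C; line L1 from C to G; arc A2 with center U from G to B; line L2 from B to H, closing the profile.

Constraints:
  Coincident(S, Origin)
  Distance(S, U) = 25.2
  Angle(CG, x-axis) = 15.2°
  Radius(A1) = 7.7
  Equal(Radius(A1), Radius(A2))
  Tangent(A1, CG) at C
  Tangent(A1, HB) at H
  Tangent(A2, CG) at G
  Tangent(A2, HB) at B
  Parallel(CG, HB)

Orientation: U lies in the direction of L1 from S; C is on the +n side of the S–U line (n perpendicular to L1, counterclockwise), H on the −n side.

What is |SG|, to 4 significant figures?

26.35

Tangency of A1 to both parallel lines with radius 7.7 puts C and H at S ± 7.7·n: C = (-2.019, 7.431), H = (2.019, -7.431). Equal radii place G and B the same way about U: G = U + 7.7·n = (22.30, 14.04), B = U − 7.7·n = (26.34, -0.8235). Then |SG| = |G − S| = 26.35.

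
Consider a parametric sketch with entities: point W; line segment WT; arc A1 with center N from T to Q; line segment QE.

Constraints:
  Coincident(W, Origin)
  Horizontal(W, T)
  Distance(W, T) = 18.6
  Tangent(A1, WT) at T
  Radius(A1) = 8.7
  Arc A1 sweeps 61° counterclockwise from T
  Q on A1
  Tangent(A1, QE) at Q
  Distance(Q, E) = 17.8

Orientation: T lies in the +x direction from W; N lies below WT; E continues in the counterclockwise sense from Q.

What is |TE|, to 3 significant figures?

25.8

On A1, T sits at bearing 90° from N; a 61° counterclockwise sweep puts Q at bearing 151°, so Q = N + 8.7·(cos 151°, sin 151°) = (11.0, -4.48). The tangent condition forces NQ to be normal to QE, so QE runs along (−sin 151°, cos 151°); with |QE| = 17.8, E = (2.36, -20.1). Then |TE| = |E − T| = 25.8.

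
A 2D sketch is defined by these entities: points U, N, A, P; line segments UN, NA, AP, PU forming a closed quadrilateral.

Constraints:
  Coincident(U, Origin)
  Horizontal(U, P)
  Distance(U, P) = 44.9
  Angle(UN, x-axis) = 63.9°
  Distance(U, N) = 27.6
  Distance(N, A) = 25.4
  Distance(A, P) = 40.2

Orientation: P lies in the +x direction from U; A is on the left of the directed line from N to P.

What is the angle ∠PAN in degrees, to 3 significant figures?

73.7°

Checks: UN at 63.90° ✓; |NA| = 25.40 ✓; |AP| = 40.20 ✓.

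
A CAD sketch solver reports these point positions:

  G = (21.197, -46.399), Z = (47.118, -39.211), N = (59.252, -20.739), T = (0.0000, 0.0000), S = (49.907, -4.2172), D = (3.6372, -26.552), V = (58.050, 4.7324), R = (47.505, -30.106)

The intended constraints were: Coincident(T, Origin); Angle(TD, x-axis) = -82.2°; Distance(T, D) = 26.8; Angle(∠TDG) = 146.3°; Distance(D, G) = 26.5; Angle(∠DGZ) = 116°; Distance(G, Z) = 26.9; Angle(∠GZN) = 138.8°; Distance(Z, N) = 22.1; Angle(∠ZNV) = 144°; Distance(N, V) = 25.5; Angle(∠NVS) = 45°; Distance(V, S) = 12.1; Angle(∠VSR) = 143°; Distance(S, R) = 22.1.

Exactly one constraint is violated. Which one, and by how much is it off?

Distance(S, R) = 22.1 — off by 3.90.

T = (0.00, 0.00) ✓; TD at -82.20° ✓; |TD| = 26.80 ✓; ∠TDG = 146.3° ✓; |DG| = 26.50 ✓; ∠DGZ = 116.0° ✓; |GZ| = 26.90 ✓; ∠GZN = 138.8° ✓; |ZN| = 22.10 ✓; ∠ZNV = 144.0° ✓; |NV| = 25.50 ✓; ∠NVS = 45.00° ✓; |VS| = 12.10 ✓; ∠VSR = 143.0° ✓; |SR| = 26.00 ✗.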